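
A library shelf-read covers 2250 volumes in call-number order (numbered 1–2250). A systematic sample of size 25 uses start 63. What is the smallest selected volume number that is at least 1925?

k = 2250/25 = 90
Steps past start: ⌈(1925 − 63)/90⌉ = ⌈1862/90⌉ = 21
Selected volume: 63 + 21×90 = 1953

1953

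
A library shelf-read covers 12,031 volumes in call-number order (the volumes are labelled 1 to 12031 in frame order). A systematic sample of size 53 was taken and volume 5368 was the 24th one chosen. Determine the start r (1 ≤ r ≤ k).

147

k = 12031/53 = 227
r = 5368 − (24−1)×227 = 5368 − 5221 = 147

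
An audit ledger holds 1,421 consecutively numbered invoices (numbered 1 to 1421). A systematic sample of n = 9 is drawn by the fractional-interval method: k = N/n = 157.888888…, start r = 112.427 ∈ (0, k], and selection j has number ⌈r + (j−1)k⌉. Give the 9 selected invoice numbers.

113, 271, 429, 587, 744, 902, 1060, 1218, 1376

j=1: r + 0k = 112.427 → ⌈·⌉ = 113
j=2: r + 1k = 270.315888… → ⌈·⌉ = 271
j=3: r + 2k = 428.204777… → ⌈·⌉ = 429
j=4: r + 3k = 586.093666… → ⌈·⌉ = 587
j=5: r + 4k = 743.982555… → ⌈·⌉ = 744
j=6: r + 5k = 901.871444… → ⌈·⌉ = 902
j=7: r + 6k = 1059.760333… → ⌈·⌉ = 1060
j=8: r + 7k = 1217.649222… → ⌈·⌉ = 1218
j=9: r + 8k = 1375.538111… → ⌈·⌉ = 1376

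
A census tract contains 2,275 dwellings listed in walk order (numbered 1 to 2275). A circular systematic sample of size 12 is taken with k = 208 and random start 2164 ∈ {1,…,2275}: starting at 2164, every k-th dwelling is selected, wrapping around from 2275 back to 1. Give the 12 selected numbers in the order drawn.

2164, 97, 305, 513, 721, 929, 1137, 1345, 1553, 1761, 1969, 2177

Selection 1: 2164
Selection 2: 2164 + 208 = 2372 → 2372 − 2275 = 97
Selection 3: 97 + 208 = 305
Selection 4: 305 + 208 = 513
Selection 5: 513 + 208 = 721
Selection 6: 721 + 208 = 929
Selection 7: 929 + 208 = 1137
Selection 8: 1137 + 208 = 1345
Selection 9: 1345 + 208 = 1553
Selection 10: 1553 + 208 = 1761
Selection 11: 1761 + 208 = 1969
Selection 12: 1969 + 208 = 2177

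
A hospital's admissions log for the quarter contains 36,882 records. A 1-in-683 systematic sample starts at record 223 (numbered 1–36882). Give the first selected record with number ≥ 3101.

k = 683
Steps past start: ⌈(3101 − 223)/683⌉ = ⌈2878/683⌉ = 5
Selected record: 223 + 5×683 = 3638

3638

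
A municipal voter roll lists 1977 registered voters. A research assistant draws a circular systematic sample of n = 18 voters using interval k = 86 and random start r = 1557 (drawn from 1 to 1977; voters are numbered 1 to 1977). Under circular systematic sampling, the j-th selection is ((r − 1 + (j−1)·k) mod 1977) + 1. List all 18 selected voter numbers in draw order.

Selection 1: 1557
Selection 2: 1557 + 86 = 1643
Selection 3: 1643 + 86 = 1729
Selection 4: 1729 + 86 = 1815
Selection 5: 1815 + 86 = 1901
Selection 6: 1901 + 86 = 1987 → 1987 − 1977 = 10
Selection 7: 10 + 86 = 96
Selection 8: 96 + 86 = 182
Selection 9: 182 + 86 = 268
Selection 10: 268 + 86 = 354
Selection 11: 354 + 86 = 440
Selection 12: 440 + 86 = 526
Selection 13: 526 + 86 = 612
Selection 14: 612 + 86 = 698
Selection 15: 698 + 86 = 784
Selection 16: 784 + 86 = 870
Selection 17: 870 + 86 = 956
Selection 18: 956 + 86 = 1042

1557, 1643, 1729, 1815, 1901, 10, 96, 182, 268, 354, 440, 526, 612, 698, 784, 870, 956, 1042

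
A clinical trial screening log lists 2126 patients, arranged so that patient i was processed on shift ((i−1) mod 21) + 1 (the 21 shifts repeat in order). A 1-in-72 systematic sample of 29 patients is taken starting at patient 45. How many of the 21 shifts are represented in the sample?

Consecutive selections differ by k = 72, so their shift numbers differ by 72 mod 21 = 9.
gcd(72, 21) = 3, so the sample visits 21/3 = 7 distinct residues mod 21.
Start 45 is shift 3; the shifts hit are 3, 6, 9, 12, 15, 18, 21.

7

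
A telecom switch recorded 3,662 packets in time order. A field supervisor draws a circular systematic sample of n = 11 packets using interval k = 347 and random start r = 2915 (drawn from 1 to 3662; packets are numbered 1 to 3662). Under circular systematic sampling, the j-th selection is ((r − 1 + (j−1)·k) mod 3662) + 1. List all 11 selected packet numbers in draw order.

Selection 1: 2915
Selection 2: 2915 + 347 = 3262
Selection 3: 3262 + 347 = 3609
Selection 4: 3609 + 347 = 3956 → 3956 − 3662 = 294
Selection 5: 294 + 347 = 641
Selection 6: 641 + 347 = 988
Selection 7: 988 + 347 = 1335
Selection 8: 1335 + 347 = 1682
Selection 9: 1682 + 347 = 2029
Selection 10: 2029 + 347 = 2376
Selection 11: 2376 + 347 = 2723

2915, 3262, 3609, 294, 641, 988, 1335, 1682, 2029, 2376, 2723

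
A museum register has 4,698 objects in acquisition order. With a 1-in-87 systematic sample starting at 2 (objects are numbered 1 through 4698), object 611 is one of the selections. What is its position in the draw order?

k = 87
position = (611 − 2)/87 + 1 = 609/87 + 1 = 7 + 1 = 8

8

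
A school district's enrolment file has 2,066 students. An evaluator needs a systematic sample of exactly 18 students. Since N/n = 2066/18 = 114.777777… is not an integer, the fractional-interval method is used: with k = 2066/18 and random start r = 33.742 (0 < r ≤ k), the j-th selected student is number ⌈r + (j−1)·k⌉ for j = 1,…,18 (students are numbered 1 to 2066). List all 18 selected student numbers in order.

j=1: r + 0k = 33.742 → ⌈·⌉ = 34
j=2: r + 1k = 148.519777… → ⌈·⌉ = 149
j=3: r + 2k = 263.297555… → ⌈·⌉ = 264
j=4: r + 3k = 378.075333… → ⌈·⌉ = 379
j=5: r + 4k = 492.853111… → ⌈·⌉ = 493
j=6: r + 5k = 607.630888… → ⌈·⌉ = 608
j=7: r + 6k = 722.408666… → ⌈·⌉ = 723
j=8: r + 7k = 837.186444… → ⌈·⌉ = 838
j=9: r + 8k = 951.964222… → ⌈·⌉ = 952
j=10: r + 9k = 1066.742 → ⌈·⌉ = 1067
j=11: r + 10k = 1181.519777… → ⌈·⌉ = 1182
j=12: r + 11k = 1296.297555… → ⌈·⌉ = 1297
j=13: r + 12k = 1411.075333… → ⌈·⌉ = 1412
j=14: r + 13k = 1525.853111… → ⌈·⌉ = 1526
j=15: r + 14k = 1640.630888… → ⌈·⌉ = 1641
j=16: r + 15k = 1755.408666… → ⌈·⌉ = 1756
j=17: r + 16k = 1870.186444… → ⌈·⌉ = 1871
j=18: r + 17k = 1984.964222… → ⌈·⌉ = 1985

34, 149, 264, 379, 493, 608, 723, 838, 952, 1067, 1182, 1297, 1412, 1526, 1641, 1756, 1871, 1985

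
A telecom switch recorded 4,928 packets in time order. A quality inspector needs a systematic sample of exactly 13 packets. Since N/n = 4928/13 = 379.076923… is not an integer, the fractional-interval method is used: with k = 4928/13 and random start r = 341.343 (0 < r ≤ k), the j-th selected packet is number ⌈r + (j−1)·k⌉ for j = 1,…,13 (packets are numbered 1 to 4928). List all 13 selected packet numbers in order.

342, 721, 1100, 1479, 1858, 2237, 2616, 2995, 3374, 3754, 4133, 4512, 4891

j=1: r + 0k = 341.343 → ⌈·⌉ = 342
j=2: r + 1k = 720.419923… → ⌈·⌉ = 721
j=3: r + 2k = 1099.496846… → ⌈·⌉ = 1100
j=4: r + 3k = 1478.573769… → ⌈·⌉ = 1479
j=5: r + 4k = 1857.650692… → ⌈·⌉ = 1858
j=6: r + 5k = 2236.727615… → ⌈·⌉ = 2237
j=7: r + 6k = 2615.804538… → ⌈·⌉ = 2616
j=8: r + 7k = 2994.881461… → ⌈·⌉ = 2995
j=9: r + 8k = 3373.958384… → ⌈·⌉ = 3374
j=10: r + 9k = 3753.035307… → ⌈·⌉ = 3754
j=11: r + 10k = 4132.112230… → ⌈·⌉ = 4133
j=12: r + 11k = 4511.189153… → ⌈·⌉ = 4512
j=13: r + 12k = 4890.266076… → ⌈·⌉ = 4891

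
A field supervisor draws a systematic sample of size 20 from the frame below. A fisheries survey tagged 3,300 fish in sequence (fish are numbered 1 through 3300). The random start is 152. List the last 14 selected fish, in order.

1142, 1307, 1472, 1637, 1802, 1967, 2132, 2297, 2462, 2627, 2792, 2957, 3122, 3287

k = N/n = 3300/20 = 165
7th selection = 152 + 6×165 = 1142
8th: 1142 + 165 = 1307
9th: 1307 + 165 = 1472
10th: 1472 + 165 = 1637
11th: 1637 + 165 = 1802
12th: 1802 + 165 = 1967
13th: 1967 + 165 = 2132
14th: 2132 + 165 = 2297
15th: 2297 + 165 = 2462
16th: 2462 + 165 = 2627
17th: 2627 + 165 = 2792
18th: 2792 + 165 = 2957
19th: 2957 + 165 = 3122
20th: 3122 + 165 = 3287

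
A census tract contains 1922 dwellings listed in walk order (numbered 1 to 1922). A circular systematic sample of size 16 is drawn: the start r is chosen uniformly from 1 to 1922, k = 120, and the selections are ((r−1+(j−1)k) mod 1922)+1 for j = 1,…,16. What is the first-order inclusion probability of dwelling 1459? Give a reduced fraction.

For each position j, as r ranges over 1…1922 the j-th selection hits every dwelling exactly once, so dwelling 1459 is selected for exactly 16 of the 1922 starts.
Inclusion probability = 16/1922 = 8/961.

8/961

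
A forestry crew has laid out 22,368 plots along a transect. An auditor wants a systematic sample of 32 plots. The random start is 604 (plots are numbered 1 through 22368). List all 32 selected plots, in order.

604, 1303, 2002, 2701, 3400, 4099, 4798, 5497, 6196, 6895, 7594, 8293, 8992, 9691, 10390, 11089, 11788, 12487, 13186, 13885, 14584, 15283, 15982, 16681, 17380, 18079, 18778, 19477, 20176, 20875, 21574, 22273

k = N/n = 22368/32 = 699
plot 1: 604
plot 2: 604 + 699 = 1303
plot 3: 1303 + 699 = 2002
plot 4: 2002 + 699 = 2701
plot 5: 2701 + 699 = 3400
plot 6: 3400 + 699 = 4099
plot 7: 4099 + 699 = 4798
plot 8: 4798 + 699 = 5497
plot 9: 5497 + 699 = 6196
plot 10: 6196 + 699 = 6895
plot 11: 6895 + 699 = 7594
plot 12: 7594 + 699 = 8293
plot 13: 8293 + 699 = 8992
plot 14: 8992 + 699 = 9691
plot 15: 9691 + 699 = 10390
plot 16: 10390 + 699 = 11089
plot 17: 11089 + 699 = 11788
plot 18: 11788 + 699 = 12487
plot 19: 12487 + 699 = 13186
plot 20: 13186 + 699 = 13885
plot 21: 13885 + 699 = 14584
plot 22: 14584 + 699 = 15283
plot 23: 15283 + 699 = 15982
plot 24: 15982 + 699 = 16681
plot 25: 16681 + 699 = 17380
plot 26: 17380 + 699 = 18079
plot 27: 18079 + 699 = 18778
plot 28: 18778 + 699 = 19477
plot 29: 19477 + 699 = 20176
plot 30: 20176 + 699 = 20875
plot 31: 20875 + 699 = 21574
plot 32: 21574 + 699 = 22273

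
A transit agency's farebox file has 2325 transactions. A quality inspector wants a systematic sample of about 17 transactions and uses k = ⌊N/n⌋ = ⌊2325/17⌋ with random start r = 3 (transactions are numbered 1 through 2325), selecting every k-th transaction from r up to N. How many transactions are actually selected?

k = ⌊2325/17⌋ = 136
Achieved size = ⌊(2325 − 3)/136⌋ + 1 = ⌊2322/136⌋ + 1 = 17 + 1 = 18
(last selection: 3 + 17×136 = 2315 ≤ 2325; next would be 2451 > 2325)

18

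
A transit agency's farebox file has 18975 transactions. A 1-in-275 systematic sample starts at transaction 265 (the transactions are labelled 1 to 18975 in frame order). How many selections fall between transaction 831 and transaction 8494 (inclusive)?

k = 275
First selection ≥ 831: 265 + ⌈(831−265)/275⌉·275 = 265 + 3×275 = 1090
Last selection ≤ 8494: 265 + ⌊(8494−265)/275⌋·275 = 265 + 29×275 = 8240
Count = 29 − 3 + 1 = 27

27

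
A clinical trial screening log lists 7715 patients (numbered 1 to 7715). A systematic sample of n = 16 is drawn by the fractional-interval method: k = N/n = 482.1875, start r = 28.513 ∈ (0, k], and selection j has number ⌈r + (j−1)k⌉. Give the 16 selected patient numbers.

j=1: r + 0k = 28.513 → ⌈·⌉ = 29
j=2: r + 1k = 510.7005 → ⌈·⌉ = 511
j=3: r + 2k = 992.888 → ⌈·⌉ = 993
j=4: r + 3k = 1475.0755 → ⌈·⌉ = 1476
j=5: r + 4k = 1957.263 → ⌈·⌉ = 1958
j=6: r + 5k = 2439.4505 → ⌈·⌉ = 2440
j=7: r + 6k = 2921.638 → ⌈·⌉ = 2922
j=8: r + 7k = 3403.8255 → ⌈·⌉ = 3404
j=9: r + 8k = 3886.013 → ⌈·⌉ = 3887
j=10: r + 9k = 4368.2005 → ⌈·⌉ = 4369
j=11: r + 10k = 4850.388 → ⌈·⌉ = 4851
j=12: r + 11k = 5332.5755 → ⌈·⌉ = 5333
j=13: r + 12k = 5814.763 → ⌈·⌉ = 5815
j=14: r + 13k = 6296.9505 → ⌈·⌉ = 6297
j=15: r + 14k = 6779.138 → ⌈·⌉ = 6780
j=16: r + 15k = 7261.3255 → ⌈·⌉ = 7262

29, 511, 993, 1476, 1958, 2440, 2922, 3404, 3887, 4369, 4851, 5333, 5815, 6297, 6780, 7262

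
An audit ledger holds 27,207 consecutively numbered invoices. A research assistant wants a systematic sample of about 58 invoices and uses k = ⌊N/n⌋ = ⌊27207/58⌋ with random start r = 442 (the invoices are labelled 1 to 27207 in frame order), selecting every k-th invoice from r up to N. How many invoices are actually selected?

k = ⌊27207/58⌋ = 469
Achieved size = ⌊(27207 − 442)/469⌋ + 1 = ⌊26765/469⌋ + 1 = 57 + 1 = 58
(last selection: 442 + 57×469 = 27175 ≤ 27207; next would be 27644 > 27207)

58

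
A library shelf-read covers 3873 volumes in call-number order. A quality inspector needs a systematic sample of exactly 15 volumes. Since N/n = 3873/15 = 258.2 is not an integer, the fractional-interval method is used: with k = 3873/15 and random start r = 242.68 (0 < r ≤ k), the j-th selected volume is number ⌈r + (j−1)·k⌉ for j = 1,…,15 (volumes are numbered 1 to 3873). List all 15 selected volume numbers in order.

j=1: r + 0k = 242.68 → ⌈·⌉ = 243
j=2: r + 1k = 500.88 → ⌈·⌉ = 501
j=3: r + 2k = 759.08 → ⌈·⌉ = 760
j=4: r + 3k = 1017.28 → ⌈·⌉ = 1018
j=5: r + 4k = 1275.48 → ⌈·⌉ = 1276
j=6: r + 5k = 1533.68 → ⌈·⌉ = 1534
j=7: r + 6k = 1791.88 → ⌈·⌉ = 1792
j=8: r + 7k = 2050.08 → ⌈·⌉ = 2051
j=9: r + 8k = 2308.28 → ⌈·⌉ = 2309
j=10: r + 9k = 2566.48 → ⌈·⌉ = 2567
j=11: r + 10k = 2824.68 → ⌈·⌉ = 2825
j=12: r + 11k = 3082.88 → ⌈·⌉ = 3083
j=13: r + 12k = 3341.08 → ⌈·⌉ = 3342
j=14: r + 13k = 3599.28 → ⌈·⌉ = 3600
j=15: r + 14k = 3857.48 → ⌈·⌉ = 3858

243, 501, 760, 1018, 1276, 1534, 1792, 2051, 2309, 2567, 2825, 3083, 3342, 3600, 3858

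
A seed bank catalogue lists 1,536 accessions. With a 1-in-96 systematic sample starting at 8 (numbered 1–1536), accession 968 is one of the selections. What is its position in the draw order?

k = 96
position = (968 − 8)/96 + 1 = 960/96 + 1 = 10 + 1 = 11

11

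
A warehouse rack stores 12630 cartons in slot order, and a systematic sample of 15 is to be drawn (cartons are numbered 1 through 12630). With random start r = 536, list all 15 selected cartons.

k = N/n = 12630/15 = 842
carton 1: 536
carton 2: 536 + 842 = 1378
carton 3: 1378 + 842 = 2220
carton 4: 2220 + 842 = 3062
carton 5: 3062 + 842 = 3904
carton 6: 3904 + 842 = 4746
carton 7: 4746 + 842 = 5588
carton 8: 5588 + 842 = 6430
carton 9: 6430 + 842 = 7272
carton 10: 7272 + 842 = 8114
carton 11: 8114 + 842 = 8956
carton 12: 8956 + 842 = 9798
carton 13: 9798 + 842 = 10640
carton 14: 10640 + 842 = 11482
carton 15: 11482 + 842 = 12324

536, 1378, 2220, 3062, 3904, 4746, 5588, 6430, 7272, 8114, 8956, 9798, 10640, 11482, 12324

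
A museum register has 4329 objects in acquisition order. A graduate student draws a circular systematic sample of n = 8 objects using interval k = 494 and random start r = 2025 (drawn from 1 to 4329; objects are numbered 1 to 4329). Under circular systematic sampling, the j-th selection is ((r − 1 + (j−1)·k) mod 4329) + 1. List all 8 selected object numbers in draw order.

2025, 2519, 3013, 3507, 4001, 166, 660, 1154

Selection 1: 2025
Selection 2: 2025 + 494 = 2519
Selection 3: 2519 + 494 = 3013
Selection 4: 3013 + 494 = 3507
Selection 5: 3507 + 494 = 4001
Selection 6: 4001 + 494 = 4495 → 4495 − 4329 = 166
Selection 7: 166 + 494 = 660
Selection 8: 660 + 494 = 1154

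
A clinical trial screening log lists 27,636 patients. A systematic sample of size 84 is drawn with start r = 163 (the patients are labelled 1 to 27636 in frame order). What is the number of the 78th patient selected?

k = 27636/84 = 329
78th selection = r + (78−1)·k = 163 + 77×329 = 163 + 25333 = 25496

25496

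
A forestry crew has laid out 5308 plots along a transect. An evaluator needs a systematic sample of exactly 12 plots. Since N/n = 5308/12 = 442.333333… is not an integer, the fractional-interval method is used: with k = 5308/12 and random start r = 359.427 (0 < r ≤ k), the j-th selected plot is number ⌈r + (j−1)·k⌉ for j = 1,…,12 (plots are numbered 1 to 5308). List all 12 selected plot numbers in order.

360, 802, 1245, 1687, 2129, 2572, 3014, 3456, 3899, 4341, 4783, 5226

j=1: r + 0k = 359.427 → ⌈·⌉ = 360
j=2: r + 1k = 801.760333… → ⌈·⌉ = 802
j=3: r + 2k = 1244.093666… → ⌈·⌉ = 1245
j=4: r + 3k = 1686.427 → ⌈·⌉ = 1687
j=5: r + 4k = 2128.760333… → ⌈·⌉ = 2129
j=6: r + 5k = 2571.093666… → ⌈·⌉ = 2572
j=7: r + 6k = 3013.427 → ⌈·⌉ = 3014
j=8: r + 7k = 3455.760333… → ⌈·⌉ = 3456
j=9: r + 8k = 3898.093666… → ⌈·⌉ = 3899
j=10: r + 9k = 4340.427 → ⌈·⌉ = 4341
j=11: r + 10k = 4782.760333… → ⌈·⌉ = 4783
j=12: r + 11k = 5225.093666… → ⌈·⌉ = 5226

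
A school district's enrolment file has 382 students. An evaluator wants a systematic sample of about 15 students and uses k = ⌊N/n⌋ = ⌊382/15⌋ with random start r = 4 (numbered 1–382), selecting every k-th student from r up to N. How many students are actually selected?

k = ⌊382/15⌋ = 25
Achieved size = ⌊(382 − 4)/25⌋ + 1 = ⌊378/25⌋ + 1 = 15 + 1 = 16
(last selection: 4 + 15×25 = 379 ≤ 382; next would be 404 > 382)

16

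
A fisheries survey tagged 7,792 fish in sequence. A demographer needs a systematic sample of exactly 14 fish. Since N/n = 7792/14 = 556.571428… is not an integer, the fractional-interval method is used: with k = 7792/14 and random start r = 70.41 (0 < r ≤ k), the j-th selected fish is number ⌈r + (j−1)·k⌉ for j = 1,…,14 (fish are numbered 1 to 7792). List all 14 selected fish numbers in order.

71, 627, 1184, 1741, 2297, 2854, 3410, 3967, 4523, 5080, 5637, 6193, 6750, 7306

j=1: r + 0k = 70.41 → ⌈·⌉ = 71
j=2: r + 1k = 626.981428… → ⌈·⌉ = 627
j=3: r + 2k = 1183.552857… → ⌈·⌉ = 1184
j=4: r + 3k = 1740.124285… → ⌈·⌉ = 1741
j=5: r + 4k = 2296.695714… → ⌈·⌉ = 2297
j=6: r + 5k = 2853.267142… → ⌈·⌉ = 2854
j=7: r + 6k = 3409.838571… → ⌈·⌉ = 3410
j=8: r + 7k = 3966.41 → ⌈·⌉ = 3967
j=9: r + 8k = 4522.981428… → ⌈·⌉ = 4523
j=10: r + 9k = 5079.552857… → ⌈·⌉ = 5080
j=11: r + 10k = 5636.124285… → ⌈·⌉ = 5637
j=12: r + 11k = 6192.695714… → ⌈·⌉ = 6193
j=13: r + 12k = 6749.267142… → ⌈·⌉ = 6750
j=14: r + 13k = 7305.838571… → ⌈·⌉ = 7306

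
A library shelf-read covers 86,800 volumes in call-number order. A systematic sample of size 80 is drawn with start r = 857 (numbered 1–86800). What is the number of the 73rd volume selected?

k = 86800/80 = 1085
73rd selection = r + (73−1)·k = 857 + 72×1085 = 857 + 78120 = 78977

78977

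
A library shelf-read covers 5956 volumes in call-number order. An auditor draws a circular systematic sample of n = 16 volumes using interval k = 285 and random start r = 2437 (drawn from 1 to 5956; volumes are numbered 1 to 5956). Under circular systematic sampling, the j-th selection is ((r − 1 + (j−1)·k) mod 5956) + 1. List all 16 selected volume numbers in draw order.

2437, 2722, 3007, 3292, 3577, 3862, 4147, 4432, 4717, 5002, 5287, 5572, 5857, 186, 471, 756

Selection 1: 2437
Selection 2: 2437 + 285 = 2722
Selection 3: 2722 + 285 = 3007
Selection 4: 3007 + 285 = 3292
Selection 5: 3292 + 285 = 3577
Selection 6: 3577 + 285 = 3862
Selection 7: 3862 + 285 = 4147
Selection 8: 4147 + 285 = 4432
Selection 9: 4432 + 285 = 4717
Selection 10: 4717 + 285 = 5002
Selection 11: 5002 + 285 = 5287
Selection 12: 5287 + 285 = 5572
Selection 13: 5572 + 285 = 5857
Selection 14: 5857 + 285 = 6142 → 6142 − 5956 = 186
Selection 15: 186 + 285 = 471
Selection 16: 471 + 285 = 756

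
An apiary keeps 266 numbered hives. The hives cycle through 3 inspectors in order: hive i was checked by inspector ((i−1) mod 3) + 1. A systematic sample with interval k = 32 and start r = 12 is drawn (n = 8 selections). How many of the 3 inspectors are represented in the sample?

3

Consecutive selections differ by k = 32, so their inspector numbers differ by 32 mod 3 = 2.
gcd(32, 3) = 1, so the sample visits 3/1 = 3 distinct residues mod 3.
Start 12 is inspector 3; the inspectors hit are 1, 2, 3.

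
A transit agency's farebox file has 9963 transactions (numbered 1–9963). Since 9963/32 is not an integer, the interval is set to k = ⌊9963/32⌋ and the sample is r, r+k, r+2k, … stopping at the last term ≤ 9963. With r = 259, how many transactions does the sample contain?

32

k = ⌊9963/32⌋ = 311
Achieved size = ⌊(9963 − 259)/311⌋ + 1 = ⌊9704/311⌋ + 1 = 31 + 1 = 32
(last selection: 259 + 31×311 = 9900 ≤ 9963; next would be 10211 > 9963)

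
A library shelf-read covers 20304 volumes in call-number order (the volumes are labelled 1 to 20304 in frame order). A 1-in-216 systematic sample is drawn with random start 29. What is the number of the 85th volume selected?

18173

k = 216
85th selection = r + (85−1)·k = 29 + 84×216 = 29 + 18144 = 18173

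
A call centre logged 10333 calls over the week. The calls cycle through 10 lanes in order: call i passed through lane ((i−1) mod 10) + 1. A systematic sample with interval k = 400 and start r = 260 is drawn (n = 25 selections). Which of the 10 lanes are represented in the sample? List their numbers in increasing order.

10

Consecutive selections differ by k = 400, so their lane numbers differ by 400 mod 10 = 0.
gcd(400, 10) = 10, so the sample visits 10/10 = 1 distinct residues mod 10.
Start 260 is lane 10; the lanes hit are 10.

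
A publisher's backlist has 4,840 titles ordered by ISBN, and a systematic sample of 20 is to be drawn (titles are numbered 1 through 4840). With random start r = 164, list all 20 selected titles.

164, 406, 648, 890, 1132, 1374, 1616, 1858, 2100, 2342, 2584, 2826, 3068, 3310, 3552, 3794, 4036, 4278, 4520, 4762

k = N/n = 4840/20 = 242
title 1: 164
title 2: 164 + 242 = 406
title 3: 406 + 242 = 648
title 4: 648 + 242 = 890
title 5: 890 + 242 = 1132
title 6: 1132 + 242 = 1374
title 7: 1374 + 242 = 1616
title 8: 1616 + 242 = 1858
title 9: 1858 + 242 = 2100
title 10: 2100 + 242 = 2342
title 11: 2342 + 242 = 2584
title 12: 2584 + 242 = 2826
title 13: 2826 + 242 = 3068
title 14: 3068 + 242 = 3310
title 15: 3310 + 242 = 3552
title 16: 3552 + 242 = 3794
title 17: 3794 + 242 = 4036
title 18: 4036 + 242 = 4278
title 19: 4278 + 242 = 4520
title 20: 4520 + 242 = 4762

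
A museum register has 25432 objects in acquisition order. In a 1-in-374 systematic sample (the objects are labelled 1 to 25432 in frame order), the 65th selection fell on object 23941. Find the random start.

k = 374
r = 23941 − (65−1)×374 = 23941 − 23936 = 5

5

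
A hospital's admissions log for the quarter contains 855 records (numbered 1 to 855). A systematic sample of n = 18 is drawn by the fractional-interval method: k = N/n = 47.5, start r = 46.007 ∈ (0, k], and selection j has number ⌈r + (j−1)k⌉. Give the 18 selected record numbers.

47, 94, 142, 189, 237, 284, 332, 379, 427, 474, 522, 569, 617, 664, 712, 759, 807, 854

j=1: r + 0k = 46.007 → ⌈·⌉ = 47
j=2: r + 1k = 93.507 → ⌈·⌉ = 94
j=3: r + 2k = 141.007 → ⌈·⌉ = 142
j=4: r + 3k = 188.507 → ⌈·⌉ = 189
j=5: r + 4k = 236.007 → ⌈·⌉ = 237
j=6: r + 5k = 283.507 → ⌈·⌉ = 284
j=7: r + 6k = 331.007 → ⌈·⌉ = 332
j=8: r + 7k = 378.507 → ⌈·⌉ = 379
j=9: r + 8k = 426.007 → ⌈·⌉ = 427
j=10: r + 9k = 473.507 → ⌈·⌉ = 474
j=11: r + 10k = 521.007 → ⌈·⌉ = 522
j=12: r + 11k = 568.507 → ⌈·⌉ = 569
j=13: r + 12k = 616.007 → ⌈·⌉ = 617
j=14: r + 13k = 663.507 → ⌈·⌉ = 664
j=15: r + 14k = 711.007 → ⌈·⌉ = 712
j=16: r + 15k = 758.507 → ⌈·⌉ = 759
j=17: r + 16k = 806.007 → ⌈·⌉ = 807
j=18: r + 17k = 853.507 → ⌈·⌉ = 854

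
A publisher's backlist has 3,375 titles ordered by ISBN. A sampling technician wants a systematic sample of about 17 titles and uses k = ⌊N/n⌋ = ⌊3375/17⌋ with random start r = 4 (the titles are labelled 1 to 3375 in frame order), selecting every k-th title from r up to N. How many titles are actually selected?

18

k = ⌊3375/17⌋ = 198
Achieved size = ⌊(3375 − 4)/198⌋ + 1 = ⌊3371/198⌋ + 1 = 17 + 1 = 18
(last selection: 4 + 17×198 = 3370 ≤ 3375; next would be 3568 > 3375)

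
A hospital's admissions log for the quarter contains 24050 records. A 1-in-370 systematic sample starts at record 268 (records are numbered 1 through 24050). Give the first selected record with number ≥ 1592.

k = 370
Steps past start: ⌈(1592 − 268)/370⌉ = ⌈1324/370⌉ = 4
Selected record: 268 + 4×370 = 1748

1748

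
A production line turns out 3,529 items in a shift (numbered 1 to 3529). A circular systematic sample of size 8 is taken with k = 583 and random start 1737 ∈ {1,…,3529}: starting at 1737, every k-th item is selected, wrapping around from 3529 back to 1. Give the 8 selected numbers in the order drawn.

Selection 1: 1737
Selection 2: 1737 + 583 = 2320
Selection 3: 2320 + 583 = 2903
Selection 4: 2903 + 583 = 3486
Selection 5: 3486 + 583 = 4069 → 4069 − 3529 = 540
Selection 6: 540 + 583 = 1123
Selection 7: 1123 + 583 = 1706
Selection 8: 1706 + 583 = 2289

1737, 2320, 2903, 3486, 540, 1123, 1706, 2289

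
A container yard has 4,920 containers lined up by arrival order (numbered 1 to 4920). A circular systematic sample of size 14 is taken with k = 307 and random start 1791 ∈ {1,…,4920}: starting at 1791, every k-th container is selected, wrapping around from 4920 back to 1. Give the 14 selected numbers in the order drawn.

Selection 1: 1791
Selection 2: 1791 + 307 = 2098
Selection 3: 2098 + 307 = 2405
Selection 4: 2405 + 307 = 2712
Selection 5: 2712 + 307 = 3019
Selection 6: 3019 + 307 = 3326
Selection 7: 3326 + 307 = 3633
Selection 8: 3633 + 307 = 3940
Selection 9: 3940 + 307 = 4247
Selection 10: 4247 + 307 = 4554
Selection 11: 4554 + 307 = 4861
Selection 12: 4861 + 307 = 5168 → 5168 − 4920 = 248
Selection 13: 248 + 307 = 555
Selection 14: 555 + 307 = 862

1791, 2098, 2405, 2712, 3019, 3326, 3633, 3940, 4247, 4554, 4861, 248, 555, 862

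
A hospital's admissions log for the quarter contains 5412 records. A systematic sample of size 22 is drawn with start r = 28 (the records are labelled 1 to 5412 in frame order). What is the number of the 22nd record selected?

k = 5412/22 = 246
22nd selection = r + (22−1)·k = 28 + 21×246 = 28 + 5166 = 5194

5194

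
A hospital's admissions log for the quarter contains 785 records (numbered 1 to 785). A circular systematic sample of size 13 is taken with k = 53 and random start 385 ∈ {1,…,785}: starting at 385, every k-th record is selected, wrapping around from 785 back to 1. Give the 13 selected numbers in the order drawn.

385, 438, 491, 544, 597, 650, 703, 756, 24, 77, 130, 183, 236

Selection 1: 385
Selection 2: 385 + 53 = 438
Selection 3: 438 + 53 = 491
Selection 4: 491 + 53 = 544
Selection 5: 544 + 53 = 597
Selection 6: 597 + 53 = 650
Selection 7: 650 + 53 = 703
Selection 8: 703 + 53 = 756
Selection 9: 756 + 53 = 809 → 809 − 785 = 24
Selection 10: 24 + 53 = 77
Selection 11: 77 + 53 = 130
Selection 12: 130 + 53 = 183
Selection 13: 183 + 53 = 236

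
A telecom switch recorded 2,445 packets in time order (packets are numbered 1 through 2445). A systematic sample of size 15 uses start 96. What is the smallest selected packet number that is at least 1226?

1237

k = 2445/15 = 163
Steps past start: ⌈(1226 − 96)/163⌉ = ⌈1130/163⌉ = 7
Selected packet: 96 + 7×163 = 1237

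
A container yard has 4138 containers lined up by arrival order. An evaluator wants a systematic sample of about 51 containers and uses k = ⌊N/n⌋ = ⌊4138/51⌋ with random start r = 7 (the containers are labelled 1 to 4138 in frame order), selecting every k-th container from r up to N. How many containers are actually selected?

52

k = ⌊4138/51⌋ = 81
Achieved size = ⌊(4138 − 7)/81⌋ + 1 = ⌊4131/81⌋ + 1 = 51 + 1 = 52
(last selection: 7 + 51×81 = 4138 ≤ 4138; next would be 4219 > 4138)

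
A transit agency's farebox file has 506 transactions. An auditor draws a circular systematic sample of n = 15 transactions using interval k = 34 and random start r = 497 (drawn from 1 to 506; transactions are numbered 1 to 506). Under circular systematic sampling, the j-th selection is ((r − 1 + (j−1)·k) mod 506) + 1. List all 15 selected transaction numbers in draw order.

Selection 1: 497
Selection 2: 497 + 34 = 531 → 531 − 506 = 25
Selection 3: 25 + 34 = 59
Selection 4: 59 + 34 = 93
Selection 5: 93 + 34 = 127
Selection 6: 127 + 34 = 161
Selection 7: 161 + 34 = 195
Selection 8: 195 + 34 = 229
Selection 9: 229 + 34 = 263
Selection 10: 263 + 34 = 297
Selection 11: 297 + 34 = 331
Selection 12: 331 + 34 = 365
Selection 13: 365 + 34 = 399
Selection 14: 399 + 34 = 433
Selection 15: 433 + 34 = 467

497, 25, 59, 93, 127, 161, 195, 229, 263, 297, 331, 365, 399, 433, 467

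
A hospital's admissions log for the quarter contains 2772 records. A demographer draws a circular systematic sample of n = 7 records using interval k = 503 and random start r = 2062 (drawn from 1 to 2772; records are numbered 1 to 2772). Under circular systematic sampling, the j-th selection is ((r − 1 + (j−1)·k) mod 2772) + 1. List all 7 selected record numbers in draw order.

Selection 1: 2062
Selection 2: 2062 + 503 = 2565
Selection 3: 2565 + 503 = 3068 → 3068 − 2772 = 296
Selection 4: 296 + 503 = 799
Selection 5: 799 + 503 = 1302
Selection 6: 1302 + 503 = 1805
Selection 7: 1805 + 503 = 2308

2062, 2565, 296, 799, 1302, 1805, 2308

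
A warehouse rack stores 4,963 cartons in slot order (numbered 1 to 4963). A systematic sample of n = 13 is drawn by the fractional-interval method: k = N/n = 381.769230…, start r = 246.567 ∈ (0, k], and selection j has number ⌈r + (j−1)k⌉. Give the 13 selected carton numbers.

j=1: r + 0k = 246.567 → ⌈·⌉ = 247
j=2: r + 1k = 628.336230… → ⌈·⌉ = 629
j=3: r + 2k = 1010.105461… → ⌈·⌉ = 1011
j=4: r + 3k = 1391.874692… → ⌈·⌉ = 1392
j=5: r + 4k = 1773.643923… → ⌈·⌉ = 1774
j=6: r + 5k = 2155.413153… → ⌈·⌉ = 2156
j=7: r + 6k = 2537.182384… → ⌈·⌉ = 2538
j=8: r + 7k = 2918.951615… → ⌈·⌉ = 2919
j=9: r + 8k = 3300.720846… → ⌈·⌉ = 3301
j=10: r + 9k = 3682.490076… → ⌈·⌉ = 3683
j=11: r + 10k = 4064.259307… → ⌈·⌉ = 4065
j=12: r + 11k = 4446.028538… → ⌈·⌉ = 4447
j=13: r + 12k = 4827.797769… → ⌈·⌉ = 4828

247, 629, 1011, 1392, 1774, 2156, 2538, 2919, 3301, 3683, 4065, 4447, 4828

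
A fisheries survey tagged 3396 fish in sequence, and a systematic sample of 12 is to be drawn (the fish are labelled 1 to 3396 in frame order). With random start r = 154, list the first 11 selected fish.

154, 437, 720, 1003, 1286, 1569, 1852, 2135, 2418, 2701, 2984

k = N/n = 3396/12 = 283
fish 1: 154
fish 2: 154 + 283 = 437
fish 3: 437 + 283 = 720
fish 4: 720 + 283 = 1003
fish 5: 1003 + 283 = 1286
fish 6: 1286 + 283 = 1569
fish 7: 1569 + 283 = 1852
fish 8: 1852 + 283 = 2135
fish 9: 2135 + 283 = 2418
fish 10: 2418 + 283 = 2701
fish 11: 2701 + 283 = 2984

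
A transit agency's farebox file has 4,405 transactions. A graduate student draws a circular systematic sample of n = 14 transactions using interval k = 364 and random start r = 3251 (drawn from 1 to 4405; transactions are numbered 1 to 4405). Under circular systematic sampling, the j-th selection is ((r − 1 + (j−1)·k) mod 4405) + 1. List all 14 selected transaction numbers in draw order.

3251, 3615, 3979, 4343, 302, 666, 1030, 1394, 1758, 2122, 2486, 2850, 3214, 3578

Selection 1: 3251
Selection 2: 3251 + 364 = 3615
Selection 3: 3615 + 364 = 3979
Selection 4: 3979 + 364 = 4343
Selection 5: 4343 + 364 = 4707 → 4707 − 4405 = 302
Selection 6: 302 + 364 = 666
Selection 7: 666 + 364 = 1030
Selection 8: 1030 + 364 = 1394
Selection 9: 1394 + 364 = 1758
Selection 10: 1758 + 364 = 2122
Selection 11: 2122 + 364 = 2486
Selection 12: 2486 + 364 = 2850
Selection 13: 2850 + 364 = 3214
Selection 14: 3214 + 364 = 3578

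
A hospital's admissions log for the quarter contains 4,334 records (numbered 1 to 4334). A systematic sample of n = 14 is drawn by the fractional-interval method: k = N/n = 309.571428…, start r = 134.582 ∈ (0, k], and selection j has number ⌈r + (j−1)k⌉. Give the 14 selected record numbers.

j=1: r + 0k = 134.582 → ⌈·⌉ = 135
j=2: r + 1k = 444.153428… → ⌈·⌉ = 445
j=3: r + 2k = 753.724857… → ⌈·⌉ = 754
j=4: r + 3k = 1063.296285… → ⌈·⌉ = 1064
j=5: r + 4k = 1372.867714… → ⌈·⌉ = 1373
j=6: r + 5k = 1682.439142… → ⌈·⌉ = 1683
j=7: r + 6k = 1992.010571… → ⌈·⌉ = 1993
j=8: r + 7k = 2301.582 → ⌈·⌉ = 2302
j=9: r + 8k = 2611.153428… → ⌈·⌉ = 2612
j=10: r + 9k = 2920.724857… → ⌈·⌉ = 2921
j=11: r + 10k = 3230.296285… → ⌈·⌉ = 3231
j=12: r + 11k = 3539.867714… → ⌈·⌉ = 3540
j=13: r + 12k = 3849.439142… → ⌈·⌉ = 3850
j=14: r + 13k = 4159.010571… → ⌈·⌉ = 4160

135, 445, 754, 1064, 1373, 1683, 1993, 2302, 2612, 2921, 3231, 3540, 3850, 4160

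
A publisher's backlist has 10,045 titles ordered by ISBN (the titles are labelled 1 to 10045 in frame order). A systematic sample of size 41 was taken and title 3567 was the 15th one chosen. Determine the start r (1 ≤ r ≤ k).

137

k = 10045/41 = 245
r = 3567 − (15−1)×245 = 3567 − 3430 = 137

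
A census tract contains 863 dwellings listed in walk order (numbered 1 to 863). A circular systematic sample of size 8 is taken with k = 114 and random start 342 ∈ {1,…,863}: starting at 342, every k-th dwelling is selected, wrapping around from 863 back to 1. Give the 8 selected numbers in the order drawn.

Selection 1: 342
Selection 2: 342 + 114 = 456
Selection 3: 456 + 114 = 570
Selection 4: 570 + 114 = 684
Selection 5: 684 + 114 = 798
Selection 6: 798 + 114 = 912 → 912 − 863 = 49
Selection 7: 49 + 114 = 163
Selection 8: 163 + 114 = 277

342, 456, 570, 684, 798, 49, 163, 277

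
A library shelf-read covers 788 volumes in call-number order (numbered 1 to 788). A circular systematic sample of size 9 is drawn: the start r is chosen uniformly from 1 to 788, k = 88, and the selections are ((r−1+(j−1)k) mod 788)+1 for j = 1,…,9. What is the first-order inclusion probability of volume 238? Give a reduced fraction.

9/788

For each position j, as r ranges over 1…788 the j-th selection hits every volume exactly once, so volume 238 is selected for exactly 9 of the 788 starts.
Inclusion probability = 9/788.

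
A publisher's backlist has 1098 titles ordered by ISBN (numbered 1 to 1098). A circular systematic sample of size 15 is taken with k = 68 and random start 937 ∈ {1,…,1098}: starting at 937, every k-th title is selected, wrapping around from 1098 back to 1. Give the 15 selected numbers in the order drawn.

937, 1005, 1073, 43, 111, 179, 247, 315, 383, 451, 519, 587, 655, 723, 791

Selection 1: 937
Selection 2: 937 + 68 = 1005
Selection 3: 1005 + 68 = 1073
Selection 4: 1073 + 68 = 1141 → 1141 − 1098 = 43
Selection 5: 43 + 68 = 111
Selection 6: 111 + 68 = 179
Selection 7: 179 + 68 = 247
Selection 8: 247 + 68 = 315
Selection 9: 315 + 68 = 383
Selection 10: 383 + 68 = 451
Selection 11: 451 + 68 = 519
Selection 12: 519 + 68 = 587
Selection 13: 587 + 68 = 655
Selection 14: 655 + 68 = 723
Selection 15: 723 + 68 = 791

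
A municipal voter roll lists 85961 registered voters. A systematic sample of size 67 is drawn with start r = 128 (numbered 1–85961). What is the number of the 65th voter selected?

82240

k = 85961/67 = 1283
65th selection = r + (65−1)·k = 128 + 64×1283 = 128 + 82112 = 82240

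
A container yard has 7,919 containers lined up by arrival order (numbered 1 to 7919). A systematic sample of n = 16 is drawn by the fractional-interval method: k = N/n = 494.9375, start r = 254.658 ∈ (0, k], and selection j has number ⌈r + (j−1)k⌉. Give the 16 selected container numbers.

255, 750, 1245, 1740, 2235, 2730, 3225, 3720, 4215, 4710, 5205, 5699, 6194, 6689, 7184, 7679

j=1: r + 0k = 254.658 → ⌈·⌉ = 255
j=2: r + 1k = 749.5955 → ⌈·⌉ = 750
j=3: r + 2k = 1244.533 → ⌈·⌉ = 1245
j=4: r + 3k = 1739.4705 → ⌈·⌉ = 1740
j=5: r + 4k = 2234.408 → ⌈·⌉ = 2235
j=6: r + 5k = 2729.3455 → ⌈·⌉ = 2730
j=7: r + 6k = 3224.283 → ⌈·⌉ = 3225
j=8: r + 7k = 3719.2205 → ⌈·⌉ = 3720
j=9: r + 8k = 4214.158 → ⌈·⌉ = 4215
j=10: r + 9k = 4709.0955 → ⌈·⌉ = 4710
j=11: r + 10k = 5204.033 → ⌈·⌉ = 5205
j=12: r + 11k = 5698.9705 → ⌈·⌉ = 5699
j=13: r + 12k = 6193.908 → ⌈·⌉ = 6194
j=14: r + 13k = 6688.8455 → ⌈·⌉ = 6689
j=15: r + 14k = 7183.783 → ⌈·⌉ = 7184
j=16: r + 15k = 7678.7205 → ⌈·⌉ = 7679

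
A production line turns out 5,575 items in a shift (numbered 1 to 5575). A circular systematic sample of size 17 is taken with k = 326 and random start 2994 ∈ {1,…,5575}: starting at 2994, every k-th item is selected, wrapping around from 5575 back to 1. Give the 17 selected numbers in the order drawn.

Selection 1: 2994
Selection 2: 2994 + 326 = 3320
Selection 3: 3320 + 326 = 3646
Selection 4: 3646 + 326 = 3972
Selection 5: 3972 + 326 = 4298
Selection 6: 4298 + 326 = 4624
Selection 7: 4624 + 326 = 4950
Selection 8: 4950 + 326 = 5276
Selection 9: 5276 + 326 = 5602 → 5602 − 5575 = 27
Selection 10: 27 + 326 = 353
Selection 11: 353 + 326 = 679
Selection 12: 679 + 326 = 1005
Selection 13: 1005 + 326 = 1331
Selection 14: 1331 + 326 = 1657
Selection 15: 1657 + 326 = 1983
Selection 16: 1983 + 326 = 2309
Selection 17: 2309 + 326 = 2635

2994, 3320, 3646, 3972, 4298, 4624, 4950, 5276, 27, 353, 679, 1005, 1331, 1657, 1983, 2309, 2635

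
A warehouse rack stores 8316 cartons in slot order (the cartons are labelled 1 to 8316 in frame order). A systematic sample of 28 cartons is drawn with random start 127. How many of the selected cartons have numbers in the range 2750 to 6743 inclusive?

14

k = 8316/28 = 297
First selection ≥ 2750: 127 + ⌈(2750−127)/297⌉·297 = 127 + 9×297 = 2800
Last selection ≤ 6743: 127 + ⌊(6743−127)/297⌋·297 = 127 + 22×297 = 6661
Count = 22 − 9 + 1 = 14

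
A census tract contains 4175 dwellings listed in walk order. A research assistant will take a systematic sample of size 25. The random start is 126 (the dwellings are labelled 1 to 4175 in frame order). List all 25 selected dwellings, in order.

k = N/n = 4175/25 = 167
dwelling 1: 126
dwelling 2: 126 + 167 = 293
dwelling 3: 293 + 167 = 460
dwelling 4: 460 + 167 = 627
dwelling 5: 627 + 167 = 794
dwelling 6: 794 + 167 = 961
dwelling 7: 961 + 167 = 1128
dwelling 8: 1128 + 167 = 1295
dwelling 9: 1295 + 167 = 1462
dwelling 10: 1462 + 167 = 1629
dwelling 11: 1629 + 167 = 1796
dwelling 12: 1796 + 167 = 1963
dwelling 13: 1963 + 167 = 2130
dwelling 14: 2130 + 167 = 2297
dwelling 15: 2297 + 167 = 2464
dwelling 16: 2464 + 167 = 2631
dwelling 17: 2631 + 167 = 2798
dwelling 18: 2798 + 167 = 2965
dwelling 19: 2965 + 167 = 3132
dwelling 20: 3132 + 167 = 3299
dwelling 21: 3299 + 167 = 3466
dwelling 22: 3466 + 167 = 3633
dwelling 23: 3633 + 167 = 3800
dwelling 24: 3800 + 167 = 3967
dwelling 25: 3967 + 167 = 4134

126, 293, 460, 627, 794, 961, 1128, 1295, 1462, 1629, 1796, 1963, 2130, 2297, 2464, 2631, 2798, 2965, 3132, 3299, 3466, 3633, 3800, 3967, 4134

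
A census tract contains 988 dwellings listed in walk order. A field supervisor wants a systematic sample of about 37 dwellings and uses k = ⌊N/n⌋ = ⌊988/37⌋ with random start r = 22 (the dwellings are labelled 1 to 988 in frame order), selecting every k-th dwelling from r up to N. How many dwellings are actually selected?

k = ⌊988/37⌋ = 26
Achieved size = ⌊(988 − 22)/26⌋ + 1 = ⌊966/26⌋ + 1 = 37 + 1 = 38
(last selection: 22 + 37×26 = 984 ≤ 988; next would be 1010 > 988)

38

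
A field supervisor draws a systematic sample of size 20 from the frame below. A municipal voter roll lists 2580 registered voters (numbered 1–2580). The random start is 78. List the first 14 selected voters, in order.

78, 207, 336, 465, 594, 723, 852, 981, 1110, 1239, 1368, 1497, 1626, 1755

k = N/n = 2580/20 = 129
voter 1: 78
voter 2: 78 + 129 = 207
voter 3: 207 + 129 = 336
voter 4: 336 + 129 = 465
voter 5: 465 + 129 = 594
voter 6: 594 + 129 = 723
voter 7: 723 + 129 = 852
voter 8: 852 + 129 = 981
voter 9: 981 + 129 = 1110
voter 10: 1110 + 129 = 1239
voter 11: 1239 + 129 = 1368
voter 12: 1368 + 129 = 1497
voter 13: 1497 + 129 = 1626
voter 14: 1626 + 129 = 1755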